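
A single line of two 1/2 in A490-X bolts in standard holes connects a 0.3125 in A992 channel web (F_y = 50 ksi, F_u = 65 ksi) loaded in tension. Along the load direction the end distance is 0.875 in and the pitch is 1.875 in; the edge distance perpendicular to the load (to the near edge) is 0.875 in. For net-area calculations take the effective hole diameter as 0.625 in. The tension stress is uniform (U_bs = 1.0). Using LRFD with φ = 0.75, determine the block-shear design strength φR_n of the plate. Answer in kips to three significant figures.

25.1 kips

Shear plane L_v = 0.875 + 1·1.875 = 2.75 in; A_gv = 2.75 × 0.3125 = 0.8594 in².
A_nv = (2.75 − 1.5·0.625) × 0.3125 = 0.5664 in².
A_nt = (0.875 − 0.5·0.625) × 0.3125 = 0.1758 in².
0.6 F_u A_nv = 22.09 kips; 0.6 F_y A_gv = 25.78 kips → shear rupture governs the shear term.
R_n = 22.09 + 1.0 × 65 × 0.1758 = 33.52 kips.
Design strength φR_n = 0.75 × 33.52 = 25.1 kips.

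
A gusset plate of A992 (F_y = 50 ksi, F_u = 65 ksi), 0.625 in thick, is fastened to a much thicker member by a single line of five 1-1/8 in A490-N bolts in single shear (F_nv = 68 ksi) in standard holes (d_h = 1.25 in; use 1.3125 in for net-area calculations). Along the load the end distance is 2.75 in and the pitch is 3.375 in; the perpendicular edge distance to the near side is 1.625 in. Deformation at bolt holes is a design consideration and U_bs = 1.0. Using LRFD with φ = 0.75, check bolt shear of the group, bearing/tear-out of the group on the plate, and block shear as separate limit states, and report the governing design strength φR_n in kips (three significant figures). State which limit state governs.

Bolt shear: A_b = π·1.125²/4 = 0.994 in²; R_n = 68 × 0.994 × 5 × 1 = 338 kips → 0.75 × 338 = 253 kips.
Bearing: edge l_c = 2.125, r_n = 103.6 kips; interior l_c = 2.125, r_n = 103.6 kips; R_n = 103.6 + 4·103.6 = 518 kips → 388 kips.
Block shear: A_gv = 10.16, A_nv = 6.465, A_nt = 0.6055 in²; R_n = min(0.6F_uA_nv, 0.6F_yA_gv) + U_bs·F_u·A_nt = 291.5 kips → 219 kips.
Block shear governs: 219 kips.

219 kips (block shear governs)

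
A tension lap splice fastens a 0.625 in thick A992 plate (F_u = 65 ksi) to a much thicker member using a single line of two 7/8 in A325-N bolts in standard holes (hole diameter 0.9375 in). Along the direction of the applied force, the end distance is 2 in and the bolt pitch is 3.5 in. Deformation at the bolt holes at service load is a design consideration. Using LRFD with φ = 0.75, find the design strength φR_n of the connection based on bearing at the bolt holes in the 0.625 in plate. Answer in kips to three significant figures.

Per bolt r_n = 1.2 l_c t F_u ≤ 2.4 d t F_u; upper limit = 2.4 × 0.875 × 0.625 × 65 = 85.31 kips.
Edge bolt: l_c = 2 − 0.9375/2 = 1.531 in → 1.2 × 1.531 × 0.625 × 65 = 74.65 → r_n = 74.65 kips.
Interior bolts: l_c = 3.5 − 0.9375 = 2.562 in → 1.2 × 2.562 × 0.625 × 65 = 124.9 → r_n = 85.31 kips.
R_n = 1 × 74.65 + 1 × 85.31 = 160 kips.
Design strength φR_n = 0.75 × 160 = 120 kips.

120 kips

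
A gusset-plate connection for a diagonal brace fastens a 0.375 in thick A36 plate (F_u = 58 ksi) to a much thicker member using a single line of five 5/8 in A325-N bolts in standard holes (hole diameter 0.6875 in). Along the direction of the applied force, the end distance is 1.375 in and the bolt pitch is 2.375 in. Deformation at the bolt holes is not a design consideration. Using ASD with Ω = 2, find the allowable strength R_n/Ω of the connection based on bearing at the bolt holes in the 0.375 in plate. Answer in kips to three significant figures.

Per bolt r_n = 1.5 l_c t F_u ≤ 3.0 d t F_u; upper limit = 3.0 × 0.625 × 0.375 × 58 = 40.78 kips.
Edge bolt: l_c = 1.375 − 0.6875/2 = 1.031 in → 1.5 × 1.031 × 0.375 × 58 = 33.64 → r_n = 33.64 kips.
Interior bolts: l_c = 2.375 − 0.6875 = 1.688 in → 1.5 × 1.688 × 0.375 × 58 = 55.05 → r_n = 40.78 kips.
R_n = 1 × 33.64 + 4 × 40.78 = 196.8 kips.
Allowable strength R_n/Ω = 196.8 / 2 = 98.4 kips.

98.4 kips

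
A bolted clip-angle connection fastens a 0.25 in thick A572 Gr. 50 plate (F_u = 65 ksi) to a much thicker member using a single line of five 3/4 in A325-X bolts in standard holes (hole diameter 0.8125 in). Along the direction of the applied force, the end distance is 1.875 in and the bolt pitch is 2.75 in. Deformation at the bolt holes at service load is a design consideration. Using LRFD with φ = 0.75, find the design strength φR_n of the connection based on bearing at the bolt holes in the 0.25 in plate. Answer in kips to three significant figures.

Per bolt r_n = 1.2 l_c t F_u ≤ 2.4 d t F_u; upper limit = 2.4 × 0.75 × 0.25 × 65 = 29.25 kips.
Edge bolt: l_c = 1.875 − 0.8125/2 = 1.469 in → 1.2 × 1.469 × 0.25 × 65 = 28.64 → r_n = 28.64 kips.
Interior bolts: l_c = 2.75 − 0.8125 = 1.938 in → 1.2 × 1.938 × 0.25 × 65 = 37.78 → r_n = 29.25 kips.
R_n = 1 × 28.64 + 4 × 29.25 = 145.6 kips.
Design strength φR_n = 0.75 × 145.6 = 109 kips.

109 kips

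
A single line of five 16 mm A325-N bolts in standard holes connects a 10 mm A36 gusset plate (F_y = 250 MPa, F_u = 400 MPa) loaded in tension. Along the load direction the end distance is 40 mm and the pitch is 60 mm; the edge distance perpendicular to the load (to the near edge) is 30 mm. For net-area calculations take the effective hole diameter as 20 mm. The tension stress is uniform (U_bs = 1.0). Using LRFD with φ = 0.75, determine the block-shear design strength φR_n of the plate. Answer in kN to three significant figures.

375 kN

Shear plane L_v = 40 + 4·60 = 280 mm; A_gv = 280 × 10 = 2800 mm².
A_nv = (280 − 4.5·20) × 10 = 1900 mm².
A_nt = (30 − 0.5·20) × 10 = 200 mm².
0.6 F_u A_nv = 456 kN; 0.6 F_y A_gv = 420 kN → shear yielding governs the shear term.
R_n = 420 + 1.0 × 400 × 200 / 1000 = 500 kN.
Design strength φR_n = 0.75 × 500 = 375 kN.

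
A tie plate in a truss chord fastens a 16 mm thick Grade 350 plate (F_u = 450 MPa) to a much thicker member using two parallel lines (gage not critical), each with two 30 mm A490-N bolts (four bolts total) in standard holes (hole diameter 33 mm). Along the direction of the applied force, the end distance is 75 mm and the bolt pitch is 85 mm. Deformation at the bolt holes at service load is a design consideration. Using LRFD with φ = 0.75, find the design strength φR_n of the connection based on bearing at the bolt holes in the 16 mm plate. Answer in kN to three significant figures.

Per bolt r_n = 1.2 l_c t F_u ≤ 2.4 d t F_u; upper limit = 2.4 × 30 × 16 × 450 / 1000 = 518.4 kN.
Edge bolt: l_c = 75 − 33/2 = 58.5 mm → 1.2 × 58.5 × 16 × 450 / 1000 = 505.4 → r_n = 505.4 kN.
Interior bolts: l_c = 85 − 33 = 52 mm → 1.2 × 52 × 16 × 450 / 1000 = 449.3 → r_n = 449.3 kN.
R_n = 2 × 505.4 + 2 × 449.3 = 1909 kN.
Design strength φR_n = 0.75 × 1909 = 1430 kN.

1430 kN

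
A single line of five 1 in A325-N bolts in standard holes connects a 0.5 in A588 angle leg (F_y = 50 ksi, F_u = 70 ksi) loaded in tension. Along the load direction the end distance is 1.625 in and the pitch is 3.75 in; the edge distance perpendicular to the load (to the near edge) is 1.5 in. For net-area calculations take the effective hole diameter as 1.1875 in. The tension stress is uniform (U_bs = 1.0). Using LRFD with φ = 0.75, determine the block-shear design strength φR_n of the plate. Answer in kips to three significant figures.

201 kips

Shear plane L_v = 1.625 + 4·3.75 = 16.62 in; A_gv = 16.62 × 0.5 = 8.312 in².
A_nv = (16.62 − 4.5·1.1875) × 0.5 = 5.641 in².
A_nt = (1.5 − 0.5·1.1875) × 0.5 = 0.4531 in².
0.6 F_u A_nv = 236.9 kips; 0.6 F_y A_gv = 249.4 kips → shear rupture governs the shear term.
R_n = 236.9 + 1.0 × 70 × 0.4531 = 268.6 kips.
Design strength φR_n = 0.75 × 268.6 = 201 kips.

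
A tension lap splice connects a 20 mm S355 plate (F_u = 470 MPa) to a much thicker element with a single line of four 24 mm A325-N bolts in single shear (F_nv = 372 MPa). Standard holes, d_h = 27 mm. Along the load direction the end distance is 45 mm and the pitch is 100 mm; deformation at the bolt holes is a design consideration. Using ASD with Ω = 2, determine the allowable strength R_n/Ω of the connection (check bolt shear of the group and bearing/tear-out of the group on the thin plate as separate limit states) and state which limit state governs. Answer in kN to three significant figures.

337 kN (bolt shear governs)

Bolt shear: A_b = π·24²/4 = 452.4 mm²; R_n = 372 × 452.4 × 4 × 1 / 1000 = 673.2 kN → 673.2 / 2 = 337 kN.
Bearing (1.2 l_c t F_u ≤ 2.4 d t F_u): upper limit = 2.4·24·20·470 / 1000 = 541.4 kN.
  Edge l_c = 45 − 27/2 = 31.5 → r_n = 355.3 kN; interior l_c = 100 − 27 = 73 → r_n = 541.4 kN.
  R_n,bearing = 1·355.3 + 3·541.4 = 1980 kN → 1980 / 2 = 990 kN.
Bolt shear governs: 337 kN.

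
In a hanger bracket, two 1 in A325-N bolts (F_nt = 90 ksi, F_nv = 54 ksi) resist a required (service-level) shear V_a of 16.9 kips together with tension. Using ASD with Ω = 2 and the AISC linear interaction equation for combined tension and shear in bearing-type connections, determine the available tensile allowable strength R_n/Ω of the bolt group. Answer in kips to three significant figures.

63.7 kips

A_b = π·1²/4 = 0.7854 in²; f_rv = 16.9 / (2 × 0.7854) = 10.76 ksi.
F'_nt = 1.3 F_nt − (Ω F_nt / F_nv) f_rv = 1.3·90 − (2·90/54)·10.76 = 81.14 ksi, capped at F_nt → F'_nt = 81.14 ksi.
R_n = F'_nt · A_b · n = 81.14 × 0.7854 × 2 = 127.4 kips.
Allowable strength R_n/Ω = 127.4 / 2 = 63.7 kips.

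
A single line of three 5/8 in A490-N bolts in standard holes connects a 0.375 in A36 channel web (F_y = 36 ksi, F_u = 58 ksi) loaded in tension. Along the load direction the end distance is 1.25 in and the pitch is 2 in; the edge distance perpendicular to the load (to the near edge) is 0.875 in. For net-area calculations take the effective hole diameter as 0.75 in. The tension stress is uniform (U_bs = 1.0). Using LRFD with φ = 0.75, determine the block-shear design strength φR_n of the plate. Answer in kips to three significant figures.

Shear plane L_v = 1.25 + 2·2 = 5.25 in; A_gv = 5.25 × 0.375 = 1.969 in².
A_nv = (5.25 − 2.5·0.75) × 0.375 = 1.266 in².
A_nt = (0.875 − 0.5·0.75) × 0.375 = 0.1875 in².
0.6 F_u A_nv = 44.04 kips; 0.6 F_y A_gv = 42.52 kips → shear yielding governs the shear term.
R_n = 42.52 + 1.0 × 58 × 0.1875 = 53.4 kips.
Design strength φR_n = 0.75 × 53.4 = 40 kips.

40 kips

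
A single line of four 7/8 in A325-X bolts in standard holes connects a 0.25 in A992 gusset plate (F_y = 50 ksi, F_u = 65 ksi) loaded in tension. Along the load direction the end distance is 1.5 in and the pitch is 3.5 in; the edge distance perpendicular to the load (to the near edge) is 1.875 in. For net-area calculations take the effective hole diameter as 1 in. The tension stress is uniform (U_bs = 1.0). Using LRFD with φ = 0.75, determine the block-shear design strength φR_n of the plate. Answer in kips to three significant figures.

Shear plane L_v = 1.5 + 3·3.5 = 12 in; A_gv = 12 × 0.25 = 3 in².
A_nv = (12 − 3.5·1) × 0.25 = 2.125 in².
A_nt = (1.875 − 0.5·1) × 0.25 = 0.3438 in².
0.6 F_u A_nv = 82.88 kips; 0.6 F_y A_gv = 90 kips → shear rupture governs the shear term.
R_n = 82.88 + 1.0 × 65 × 0.3438 = 105.2 kips.
Design strength φR_n = 0.75 × 105.2 = 78.9 kips.

78.9 kips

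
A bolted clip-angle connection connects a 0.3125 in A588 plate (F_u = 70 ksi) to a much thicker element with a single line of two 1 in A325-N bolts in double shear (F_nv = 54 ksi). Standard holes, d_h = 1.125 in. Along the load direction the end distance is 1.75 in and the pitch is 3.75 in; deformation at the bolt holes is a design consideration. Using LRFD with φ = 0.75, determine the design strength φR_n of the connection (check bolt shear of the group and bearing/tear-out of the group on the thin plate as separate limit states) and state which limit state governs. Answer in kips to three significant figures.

62.8 kips (bearing governs)

Bolt shear: A_b = π·1²/4 = 0.7854 in²; R_n = 54 × 0.7854 × 2 × 2 = 169.6 kips → 0.75 × 169.6 = 127 kips.
Bearing (1.2 l_c t F_u ≤ 2.4 d t F_u): upper limit = 2.4·1·0.3125·70 = 52.5 kips.
  Edge l_c = 1.75 − 1.125/2 = 1.188 → r_n = 31.17 kips; interior l_c = 3.75 − 1.125 = 2.625 → r_n = 52.5 kips.
  R_n,bearing = 1·31.17 + 1·52.5 = 83.67 kips → 0.75 × 83.67 = 62.8 kips.
Bearing governs: 62.8 kips.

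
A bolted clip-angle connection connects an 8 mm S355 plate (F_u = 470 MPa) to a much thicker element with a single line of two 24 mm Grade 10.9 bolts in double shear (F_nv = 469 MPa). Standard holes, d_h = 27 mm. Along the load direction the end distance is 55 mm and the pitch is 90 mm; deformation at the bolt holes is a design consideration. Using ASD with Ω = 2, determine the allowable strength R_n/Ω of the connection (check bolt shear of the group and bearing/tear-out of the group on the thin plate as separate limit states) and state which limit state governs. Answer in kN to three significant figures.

Bolt shear: A_b = π·24²/4 = 452.4 mm²; R_n = 469 × 452.4 × 2 × 2 / 1000 = 848.7 kN → 848.7 / 2 = 424 kN.
Bearing (1.2 l_c t F_u ≤ 2.4 d t F_u): upper limit = 2.4·24·8·470 / 1000 = 216.6 kN.
  Edge l_c = 55 − 27/2 = 41.5 → r_n = 187.2 kN; interior l_c = 90 − 27 = 63 → r_n = 216.6 kN.
  R_n,bearing = 1·187.2 + 1·216.6 = 403.8 kN → 403.8 / 2 = 202 kN.
Bearing governs: 202 kN.

202 kN (bearing governs)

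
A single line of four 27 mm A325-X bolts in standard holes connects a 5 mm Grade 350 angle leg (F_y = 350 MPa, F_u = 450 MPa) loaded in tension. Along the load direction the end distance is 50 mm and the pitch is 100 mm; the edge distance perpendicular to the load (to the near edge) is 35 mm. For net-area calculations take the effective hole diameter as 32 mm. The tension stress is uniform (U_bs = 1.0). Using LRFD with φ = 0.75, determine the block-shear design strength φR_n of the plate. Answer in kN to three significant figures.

Shear plane L_v = 50 + 3·100 = 350 mm; A_gv = 350 × 5 = 1750 mm².
A_nv = (350 − 3.5·32) × 5 = 1190 mm².
A_nt = (35 − 0.5·32) × 5 = 95 mm².
0.6 F_u A_nv = 321.3 kN; 0.6 F_y A_gv = 367.5 kN → shear rupture governs the shear term.
R_n = 321.3 + 1.0 × 450 × 95 / 1000 = 364.1 kN.
Design strength φR_n = 0.75 × 364.1 = 273 kN.

273 kN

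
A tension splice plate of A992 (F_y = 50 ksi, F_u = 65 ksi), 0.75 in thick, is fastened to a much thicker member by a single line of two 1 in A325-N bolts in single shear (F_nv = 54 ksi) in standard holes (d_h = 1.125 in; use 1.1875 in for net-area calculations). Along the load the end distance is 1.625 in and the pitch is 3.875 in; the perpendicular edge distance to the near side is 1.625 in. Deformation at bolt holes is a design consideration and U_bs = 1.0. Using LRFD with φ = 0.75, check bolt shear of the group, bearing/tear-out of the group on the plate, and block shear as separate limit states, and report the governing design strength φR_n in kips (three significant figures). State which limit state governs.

63.6 kips (bolt shear governs)

Bolt shear: A_b = π·1²/4 = 0.7854 in²; R_n = 54 × 0.7854 × 2 × 1 = 84.82 kips → 0.75 × 84.82 = 63.6 kips.
Bearing: edge l_c = 1.062, r_n = 62.16 kips; interior l_c = 2.75, r_n = 117 kips; R_n = 62.16 + 1·117 = 179.2 kips → 134 kips.
Block shear: A_gv = 4.125, A_nv = 2.789, A_nt = 0.7734 in²; R_n = min(0.6F_uA_nv, 0.6F_yA_gv) + U_bs·F_u·A_nt = 159 kips → 119 kips.
Bolt shear governs: 63.6 kips.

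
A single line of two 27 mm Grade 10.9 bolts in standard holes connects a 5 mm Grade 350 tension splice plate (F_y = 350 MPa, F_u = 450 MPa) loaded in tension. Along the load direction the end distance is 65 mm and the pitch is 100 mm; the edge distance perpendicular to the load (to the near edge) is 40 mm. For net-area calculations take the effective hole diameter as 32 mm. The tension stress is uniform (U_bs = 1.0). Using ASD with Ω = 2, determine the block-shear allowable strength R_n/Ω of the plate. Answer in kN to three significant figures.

106 kN

Shear plane L_v = 65 + 1·100 = 165 mm; A_gv = 165 × 5 = 825 mm².
A_nv = (165 − 1.5·32) × 5 = 585 mm².
A_nt = (40 − 0.5·32) × 5 = 120 mm².
0.6 F_u A_nv = 158 kN; 0.6 F_y A_gv = 173.2 kN → shear rupture governs the shear term.
R_n = 158 + 1.0 × 450 × 120 / 1000 = 212 kN.
Allowable strength R_n/Ω = 212 / 2 = 106 kN.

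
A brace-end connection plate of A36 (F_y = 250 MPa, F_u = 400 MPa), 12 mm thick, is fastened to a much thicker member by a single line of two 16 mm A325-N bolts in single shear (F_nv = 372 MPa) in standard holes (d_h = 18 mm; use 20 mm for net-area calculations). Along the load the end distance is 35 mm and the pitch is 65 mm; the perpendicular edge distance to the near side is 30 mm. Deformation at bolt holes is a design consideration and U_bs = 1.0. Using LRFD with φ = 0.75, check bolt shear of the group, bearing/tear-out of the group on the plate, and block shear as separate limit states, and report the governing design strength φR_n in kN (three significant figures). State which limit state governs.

Bolt shear: A_b = π·16²/4 = 201.1 mm²; R_n = 372 × 201.1 × 2 × 1 / 1000 = 149.6 kN → 0.75 × 149.6 = 112 kN.
Bearing: edge l_c = 26, r_n = 149.8 kN; interior l_c = 47, r_n = 184.3 kN; R_n = 149.8 + 1·184.3 = 334.1 kN → 251 kN.
Block shear: A_gv = 1200, A_nv = 840, A_nt = 240 mm²; R_n = min(0.6F_uA_nv, 0.6F_yA_gv) + U_bs·F_u·A_nt = 276 kN → 207 kN.
Bolt shear governs: 112 kN.

112 kN (bolt shear governs)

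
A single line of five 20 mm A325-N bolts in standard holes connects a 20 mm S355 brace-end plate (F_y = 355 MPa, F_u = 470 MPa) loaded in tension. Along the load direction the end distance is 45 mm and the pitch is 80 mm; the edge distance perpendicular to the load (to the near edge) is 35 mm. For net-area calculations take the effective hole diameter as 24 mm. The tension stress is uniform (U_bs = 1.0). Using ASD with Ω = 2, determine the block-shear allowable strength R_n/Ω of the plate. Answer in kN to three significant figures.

833 kN

Shear plane L_v = 45 + 4·80 = 365 mm; A_gv = 365 × 20 = 7300 mm².
A_nv = (365 − 4.5·24) × 20 = 5140 mm².
A_nt = (35 − 0.5·24) × 20 = 460 mm².
0.6 F_u A_nv = 1449 kN; 0.6 F_y A_gv = 1555 kN → shear rupture governs the shear term.
R_n = 1449 + 1.0 × 470 × 460 / 1000 = 1666 kN.
Allowable strength R_n/Ω = 1666 / 2 = 833 kN.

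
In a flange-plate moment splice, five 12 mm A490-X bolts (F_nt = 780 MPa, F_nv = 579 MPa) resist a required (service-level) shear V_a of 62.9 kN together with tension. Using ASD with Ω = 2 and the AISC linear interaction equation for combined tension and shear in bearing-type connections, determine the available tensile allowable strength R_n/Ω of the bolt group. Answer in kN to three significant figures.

202 kN

A_b = π·12²/4 = 113.1 mm²; f_rv = 62.9 × 1000 / (5 × 113.1) = 111.2 MPa.
F'_nt = 1.3 F_nt − (Ω F_nt / F_nv) f_rv = 1.3·780 − (2·780/579)·111.2 = 714.3 MPa, capped at F_nt → F'_nt = 714.3 MPa.
R_n = F'_nt · A_b · n = 714.3 × 113.1 × 5 / 1000 = 403.9 kN.
Allowable strength R_n/Ω = 403.9 / 2 = 202 kN.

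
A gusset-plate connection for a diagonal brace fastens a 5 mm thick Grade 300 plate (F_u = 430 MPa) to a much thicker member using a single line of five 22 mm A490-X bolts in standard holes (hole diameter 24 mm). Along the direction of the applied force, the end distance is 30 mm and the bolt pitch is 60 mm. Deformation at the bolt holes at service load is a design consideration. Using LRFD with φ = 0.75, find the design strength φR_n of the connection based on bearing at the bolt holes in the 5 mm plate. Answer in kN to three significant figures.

Per bolt r_n = 1.2 l_c t F_u ≤ 2.4 d t F_u; upper limit = 2.4 × 22 × 5 × 430 / 1000 = 113.5 kN.
Edge bolt: l_c = 30 − 24/2 = 18 mm → 1.2 × 18 × 5 × 430 / 1000 = 46.44 → r_n = 46.44 kN.
Interior bolts: l_c = 60 − 24 = 36 mm → 1.2 × 36 × 5 × 430 / 1000 = 92.88 → r_n = 92.88 kN.
R_n = 1 × 46.44 + 4 × 92.88 = 418 kN.
Design strength φR_n = 0.75 × 418 = 313 kN.

313 kN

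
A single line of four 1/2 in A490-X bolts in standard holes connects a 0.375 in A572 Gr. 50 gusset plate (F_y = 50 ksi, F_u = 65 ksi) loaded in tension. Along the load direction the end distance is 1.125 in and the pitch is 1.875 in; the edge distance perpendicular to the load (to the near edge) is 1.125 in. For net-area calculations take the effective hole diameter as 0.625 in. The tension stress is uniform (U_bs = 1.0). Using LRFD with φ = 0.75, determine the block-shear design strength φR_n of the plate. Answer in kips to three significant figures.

Shear plane L_v = 1.125 + 3·1.875 = 6.75 in; A_gv = 6.75 × 0.375 = 2.531 in².
A_nv = (6.75 − 3.5·0.625) × 0.375 = 1.711 in².
A_nt = (1.125 − 0.5·0.625) × 0.375 = 0.3047 in².
0.6 F_u A_nv = 66.73 kips; 0.6 F_y A_gv = 75.94 kips → shear rupture governs the shear term.
R_n = 66.73 + 1.0 × 65 × 0.3047 = 86.53 kips.
Design strength φR_n = 0.75 × 86.53 = 64.9 kips.

64.9 kips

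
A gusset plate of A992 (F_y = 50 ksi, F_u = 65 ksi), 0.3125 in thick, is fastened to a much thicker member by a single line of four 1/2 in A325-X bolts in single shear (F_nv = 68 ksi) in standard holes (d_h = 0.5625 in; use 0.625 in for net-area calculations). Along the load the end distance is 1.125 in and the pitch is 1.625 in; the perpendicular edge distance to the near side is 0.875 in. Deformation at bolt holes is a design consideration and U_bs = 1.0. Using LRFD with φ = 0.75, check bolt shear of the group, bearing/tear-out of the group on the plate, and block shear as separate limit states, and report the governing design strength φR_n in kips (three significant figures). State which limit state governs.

Bolt shear: A_b = π·0.5²/4 = 0.1963 in²; R_n = 68 × 0.1963 × 4 × 1 = 53.41 kips → 0.75 × 53.41 = 40.1 kips.
Bearing: edge l_c = 0.8438, r_n = 20.57 kips; interior l_c = 1.062, r_n = 24.38 kips; R_n = 20.57 + 3·24.38 = 93.69 kips → 70.3 kips.
Block shear: A_gv = 1.875, A_nv = 1.191, A_nt = 0.1758 in²; R_n = min(0.6F_uA_nv, 0.6F_yA_gv) + U_bs·F_u·A_nt = 57.89 kips → 43.4 kips.
Bolt shear governs: 40.1 kips.

40.1 kips (bolt shear governs)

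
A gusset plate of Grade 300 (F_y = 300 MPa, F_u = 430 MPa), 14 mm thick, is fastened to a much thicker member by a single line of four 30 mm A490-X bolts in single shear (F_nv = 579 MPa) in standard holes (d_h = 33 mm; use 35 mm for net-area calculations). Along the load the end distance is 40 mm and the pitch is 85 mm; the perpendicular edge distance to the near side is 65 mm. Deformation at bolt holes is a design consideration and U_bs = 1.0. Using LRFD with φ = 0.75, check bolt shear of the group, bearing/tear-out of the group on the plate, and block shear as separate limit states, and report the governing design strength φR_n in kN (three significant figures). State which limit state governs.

682 kN (block shear governs)

Bolt shear: A_b = π·30²/4 = 706.9 mm²; R_n = 579 × 706.9 × 4 × 1 / 1000 = 1637 kN → 0.75 × 1637 = 1230 kN.
Bearing: edge l_c = 23.5, r_n = 169.8 kN; interior l_c = 52, r_n = 375.6 kN; R_n = 169.8 + 3·375.6 = 1297 kN → 973 kN.
Block shear: A_gv = 4130, A_nv = 2415, A_nt = 665 mm²; R_n = min(0.6F_uA_nv, 0.6F_yA_gv) + U_bs·F_u·A_nt = 909 kN → 682 kN.
Block shear governs: 682 kN.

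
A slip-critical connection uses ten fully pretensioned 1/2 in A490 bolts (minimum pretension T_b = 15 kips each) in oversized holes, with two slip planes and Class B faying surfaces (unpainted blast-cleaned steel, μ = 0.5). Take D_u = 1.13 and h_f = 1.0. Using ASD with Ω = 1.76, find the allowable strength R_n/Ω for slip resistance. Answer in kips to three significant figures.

R_n = μ · D_u · h_f · T_b · n_s · n_b = 0.5 × 1.13 × 1.0 × 15 × 2 × 10 = 169.5 kips.
Allowable strength R_n/Ω = 169.5 / 1.76 = 96.3 kips.

96.3 kips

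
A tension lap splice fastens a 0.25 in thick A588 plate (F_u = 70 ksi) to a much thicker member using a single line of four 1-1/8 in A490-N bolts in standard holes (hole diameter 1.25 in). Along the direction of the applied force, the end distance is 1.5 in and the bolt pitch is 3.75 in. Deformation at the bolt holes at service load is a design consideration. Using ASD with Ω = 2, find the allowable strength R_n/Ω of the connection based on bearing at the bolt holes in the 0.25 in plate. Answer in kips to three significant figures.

Per bolt r_n = 1.2 l_c t F_u ≤ 2.4 d t F_u; upper limit = 2.4 × 1.125 × 0.25 × 70 = 47.25 kips.
Edge bolt: l_c = 1.5 − 1.25/2 = 0.875 in → 1.2 × 0.875 × 0.25 × 70 = 18.38 → r_n = 18.38 kips.
Interior bolts: l_c = 3.75 − 1.25 = 2.5 in → 1.2 × 2.5 × 0.25 × 70 = 52.5 → r_n = 47.25 kips.
R_n = 1 × 18.38 + 3 × 47.25 = 160.1 kips.
Allowable strength R_n/Ω = 160.1 / 2 = 80.1 kips.

80.1 kips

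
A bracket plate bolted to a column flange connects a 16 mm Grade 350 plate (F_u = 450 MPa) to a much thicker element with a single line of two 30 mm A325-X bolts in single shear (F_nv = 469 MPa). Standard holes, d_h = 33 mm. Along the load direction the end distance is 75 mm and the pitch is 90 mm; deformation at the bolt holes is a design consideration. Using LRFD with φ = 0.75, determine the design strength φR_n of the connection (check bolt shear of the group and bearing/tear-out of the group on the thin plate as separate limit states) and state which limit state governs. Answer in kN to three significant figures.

Bolt shear: A_b = π·30²/4 = 706.9 mm²; R_n = 469 × 706.9 × 2 × 1 / 1000 = 663 kN → 0.75 × 663 = 497 kN.
Bearing (1.2 l_c t F_u ≤ 2.4 d t F_u): upper limit = 2.4·30·16·450 / 1000 = 518.4 kN.
  Edge l_c = 75 − 33/2 = 58.5 → r_n = 505.4 kN; interior l_c = 90 − 33 = 57 → r_n = 492.5 kN.
  R_n,bearing = 1·505.4 + 1·492.5 = 997.9 kN → 0.75 × 997.9 = 748 kN.
Bolt shear governs: 497 kN.

497 kN (bolt shear governs)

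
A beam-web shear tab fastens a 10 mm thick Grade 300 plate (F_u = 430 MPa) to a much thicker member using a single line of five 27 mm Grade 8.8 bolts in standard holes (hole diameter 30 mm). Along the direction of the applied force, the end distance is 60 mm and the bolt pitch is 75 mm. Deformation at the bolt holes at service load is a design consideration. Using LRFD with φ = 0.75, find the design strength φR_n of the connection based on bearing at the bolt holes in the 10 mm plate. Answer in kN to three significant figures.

Per bolt r_n = 1.2 l_c t F_u ≤ 2.4 d t F_u; upper limit = 2.4 × 27 × 10 × 430 / 1000 = 278.6 kN.
Edge bolt: l_c = 60 − 30/2 = 45 mm → 1.2 × 45 × 10 × 430 / 1000 = 232.2 → r_n = 232.2 kN.
Interior bolts: l_c = 75 − 30 = 45 mm → 1.2 × 45 × 10 × 430 / 1000 = 232.2 → r_n = 232.2 kN.
R_n = 1 × 232.2 + 4 × 232.2 = 1161 kN.
Design strength φR_n = 0.75 × 1161 = 871 kN.

871 kN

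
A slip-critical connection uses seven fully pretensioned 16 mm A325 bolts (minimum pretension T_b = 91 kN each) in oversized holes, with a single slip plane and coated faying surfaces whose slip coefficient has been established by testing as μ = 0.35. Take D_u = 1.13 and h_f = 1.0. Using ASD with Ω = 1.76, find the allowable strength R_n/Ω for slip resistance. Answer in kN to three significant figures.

143 kN

R_n = μ · D_u · h_f · T_b · n_s · n_b = 0.35 × 1.13 × 1.0 × 91 × 1 × 7 = 251.9 kN.
Allowable strength R_n/Ω = 251.9 / 1.76 = 143 kN.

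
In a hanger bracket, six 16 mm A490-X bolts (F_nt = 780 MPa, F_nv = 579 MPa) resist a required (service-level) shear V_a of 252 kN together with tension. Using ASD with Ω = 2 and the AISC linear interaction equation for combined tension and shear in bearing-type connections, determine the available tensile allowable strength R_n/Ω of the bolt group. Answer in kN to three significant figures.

272 kN

A_b = π·16²/4 = 201.1 mm²; f_rv = 252 × 1000 / (6 × 201.1) = 208.9 MPa.
F'_nt = 1.3 F_nt − (Ω F_nt / F_nv) f_rv = 1.3·780 − (2·780/579)·208.9 = 451.2 MPa, capped at F_nt → F'_nt = 451.2 MPa.
R_n = F'_nt · A_b · n = 451.2 × 201.1 × 6 / 1000 = 544.3 kN.
Allowable strength R_n/Ω = 544.3 / 2 = 272 kN.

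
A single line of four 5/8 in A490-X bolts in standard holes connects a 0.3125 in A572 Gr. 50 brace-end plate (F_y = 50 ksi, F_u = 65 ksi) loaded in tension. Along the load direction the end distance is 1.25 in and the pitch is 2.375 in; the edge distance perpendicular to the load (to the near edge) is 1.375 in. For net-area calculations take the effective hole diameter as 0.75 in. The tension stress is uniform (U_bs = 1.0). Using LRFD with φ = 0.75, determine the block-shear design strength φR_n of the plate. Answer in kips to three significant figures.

67.8 kips

Shear plane L_v = 1.25 + 3·2.375 = 8.375 in; A_gv = 8.375 × 0.3125 = 2.617 in².
A_nv = (8.375 − 3.5·0.75) × 0.3125 = 1.797 in².
A_nt = (1.375 − 0.5·0.75) × 0.3125 = 0.3125 in².
0.6 F_u A_nv = 70.08 kips; 0.6 F_y A_gv = 78.52 kips → shear rupture governs the shear term.
R_n = 70.08 + 1.0 × 65 × 0.3125 = 90.39 kips.
Design strength φR_n = 0.75 × 90.39 = 67.8 kips.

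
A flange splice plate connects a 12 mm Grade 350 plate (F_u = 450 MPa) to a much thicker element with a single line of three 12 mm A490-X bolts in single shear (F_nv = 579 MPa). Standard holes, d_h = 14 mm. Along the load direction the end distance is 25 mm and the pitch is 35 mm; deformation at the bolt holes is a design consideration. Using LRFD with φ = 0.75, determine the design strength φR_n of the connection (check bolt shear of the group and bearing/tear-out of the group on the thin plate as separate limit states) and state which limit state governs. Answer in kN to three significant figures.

Bolt shear: A_b = π·12²/4 = 113.1 mm²; R_n = 579 × 113.1 × 3 × 1 / 1000 = 196.5 kN → 0.75 × 196.5 = 147 kN.
Bearing (1.2 l_c t F_u ≤ 2.4 d t F_u): upper limit = 2.4·12·12·450 / 1000 = 155.5 kN.
  Edge l_c = 25 − 14/2 = 18 → r_n = 116.6 kN; interior l_c = 35 − 14 = 21 → r_n = 136.1 kN.
  R_n,bearing = 1·116.6 + 2·136.1 = 388.8 kN → 0.75 × 388.8 = 292 kN.
Bolt shear governs: 147 kN.

147 kN (bolt shear governs)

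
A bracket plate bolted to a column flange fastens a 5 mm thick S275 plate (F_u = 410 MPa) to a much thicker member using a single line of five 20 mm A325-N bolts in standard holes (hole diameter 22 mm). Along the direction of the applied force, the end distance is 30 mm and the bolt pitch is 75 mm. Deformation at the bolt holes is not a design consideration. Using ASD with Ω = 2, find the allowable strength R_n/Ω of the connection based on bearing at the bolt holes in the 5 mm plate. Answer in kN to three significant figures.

275 kN

Per bolt r_n = 1.5 l_c t F_u ≤ 3.0 d t F_u; upper limit = 3.0 × 20 × 5 × 410 / 1000 = 123 kN.
Edge bolt: l_c = 30 − 22/2 = 19 mm → 1.5 × 19 × 5 × 410 / 1000 = 58.43 → r_n = 58.43 kN.
Interior bolts: l_c = 75 − 22 = 53 mm → 1.5 × 53 × 5 × 410 / 1000 = 163 → r_n = 123 kN.
R_n = 1 × 58.43 + 4 × 123 = 550.4 kN.
Allowable strength R_n/Ω = 550.4 / 2 = 275 kN.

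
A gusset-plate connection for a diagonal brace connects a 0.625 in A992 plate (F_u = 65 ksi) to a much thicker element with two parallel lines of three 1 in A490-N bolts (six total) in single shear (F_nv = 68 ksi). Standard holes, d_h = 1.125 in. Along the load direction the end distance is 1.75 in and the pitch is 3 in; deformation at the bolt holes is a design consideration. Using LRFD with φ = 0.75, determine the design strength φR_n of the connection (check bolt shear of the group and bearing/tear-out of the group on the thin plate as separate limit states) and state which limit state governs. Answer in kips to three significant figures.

240 kips (bolt shear governs)

Bolt shear: A_b = π·1²/4 = 0.7854 in²; R_n = 68 × 0.7854 × 6 × 1 = 320.4 kips → 0.75 × 320.4 = 240 kips.
Bearing (1.2 l_c t F_u ≤ 2.4 d t F_u): upper limit = 2.4·1·0.625·65 = 97.5 kips.
  Edge l_c = 1.75 − 1.125/2 = 1.188 → r_n = 57.89 kips; interior l_c = 3 − 1.125 = 1.875 → r_n = 91.41 kips.
  R_n,bearing = 2·57.89 + 4·91.41 = 481.4 kips → 0.75 × 481.4 = 361 kips.
Bolt shear governs: 240 kips.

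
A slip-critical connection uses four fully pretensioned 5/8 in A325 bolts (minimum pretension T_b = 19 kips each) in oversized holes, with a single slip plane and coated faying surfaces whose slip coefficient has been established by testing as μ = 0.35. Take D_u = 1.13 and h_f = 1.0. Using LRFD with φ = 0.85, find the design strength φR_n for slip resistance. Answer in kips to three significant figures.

R_n = μ · D_u · h_f · T_b · n_s · n_b = 0.35 × 1.13 × 1.0 × 19 × 1 × 4 = 30.06 kips.
Design strength φR_n = 0.85 × 30.06 = 25.5 kips.

25.5 kips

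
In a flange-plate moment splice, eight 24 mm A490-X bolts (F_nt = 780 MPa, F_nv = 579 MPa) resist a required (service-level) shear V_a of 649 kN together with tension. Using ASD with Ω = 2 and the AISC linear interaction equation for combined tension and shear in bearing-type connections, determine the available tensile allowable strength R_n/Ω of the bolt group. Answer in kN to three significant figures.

A_b = π·24²/4 = 452.4 mm²; f_rv = 649 × 1000 / (8 × 452.4) = 179.3 MPa.
F'_nt = 1.3 F_nt − (Ω F_nt / F_nv) f_rv = 1.3·780 − (2·780/579)·179.3 = 530.8 MPa, capped at F_nt → F'_nt = 530.8 MPa.
R_n = F'_nt · A_b · n = 530.8 × 452.4 × 8 / 1000 = 1921 kN.
Allowable strength R_n/Ω = 1921 / 2 = 961 kN.

961 kN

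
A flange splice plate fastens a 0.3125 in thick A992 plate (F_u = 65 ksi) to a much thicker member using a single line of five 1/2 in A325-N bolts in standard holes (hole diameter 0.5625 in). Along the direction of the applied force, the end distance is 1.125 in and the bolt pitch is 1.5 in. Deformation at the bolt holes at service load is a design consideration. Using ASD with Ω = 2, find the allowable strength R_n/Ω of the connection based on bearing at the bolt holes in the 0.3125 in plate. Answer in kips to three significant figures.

Per bolt r_n = 1.2 l_c t F_u ≤ 2.4 d t F_u; upper limit = 2.4 × 0.5 × 0.3125 × 65 = 24.38 kips.
Edge bolt: l_c = 1.125 − 0.5625/2 = 0.8438 in → 1.2 × 0.8438 × 0.3125 × 65 = 20.57 → r_n = 20.57 kips.
Interior bolts: l_c = 1.5 − 0.5625 = 0.9375 in → 1.2 × 0.9375 × 0.3125 × 65 = 22.85 → r_n = 22.85 kips.
R_n = 1 × 20.57 + 4 × 22.85 = 112 kips.
Allowable strength R_n/Ω = 112 / 2 = 56 kips.

56 kips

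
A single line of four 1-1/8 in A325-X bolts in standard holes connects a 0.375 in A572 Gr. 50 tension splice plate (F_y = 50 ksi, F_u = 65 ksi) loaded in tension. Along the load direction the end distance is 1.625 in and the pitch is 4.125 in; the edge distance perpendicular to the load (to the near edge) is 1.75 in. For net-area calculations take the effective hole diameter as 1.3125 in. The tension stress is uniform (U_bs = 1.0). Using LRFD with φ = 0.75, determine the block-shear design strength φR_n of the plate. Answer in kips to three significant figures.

Shear plane L_v = 1.625 + 3·4.125 = 14 in; A_gv = 14 × 0.375 = 5.25 in².
A_nv = (14 − 3.5·1.3125) × 0.375 = 3.527 in².
A_nt = (1.75 − 0.5·1.3125) × 0.375 = 0.4102 in².
0.6 F_u A_nv = 137.6 kips; 0.6 F_y A_gv = 157.5 kips → shear rupture governs the shear term.
R_n = 137.6 + 1.0 × 65 × 0.4102 = 164.2 kips.
Design strength φR_n = 0.75 × 164.2 = 123 kips.

123 kips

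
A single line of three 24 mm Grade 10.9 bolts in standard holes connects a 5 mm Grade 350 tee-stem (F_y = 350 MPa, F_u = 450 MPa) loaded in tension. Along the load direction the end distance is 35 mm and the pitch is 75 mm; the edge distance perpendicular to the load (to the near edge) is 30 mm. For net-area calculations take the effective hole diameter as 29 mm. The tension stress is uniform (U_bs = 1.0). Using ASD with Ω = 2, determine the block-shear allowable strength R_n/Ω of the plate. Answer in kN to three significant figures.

Shear plane L_v = 35 + 2·75 = 185 mm; A_gv = 185 × 5 = 925 mm².
A_nv = (185 − 2.5·29) × 5 = 562.5 mm².
A_nt = (30 − 0.5·29) × 5 = 77.5 mm².
0.6 F_u A_nv = 151.9 kN; 0.6 F_y A_gv = 194.2 kN → shear rupture governs the shear term.
R_n = 151.9 + 1.0 × 450 × 77.5 / 1000 = 186.8 kN.
Allowable strength R_n/Ω = 186.8 / 2 = 93.4 kN.

93.4 kN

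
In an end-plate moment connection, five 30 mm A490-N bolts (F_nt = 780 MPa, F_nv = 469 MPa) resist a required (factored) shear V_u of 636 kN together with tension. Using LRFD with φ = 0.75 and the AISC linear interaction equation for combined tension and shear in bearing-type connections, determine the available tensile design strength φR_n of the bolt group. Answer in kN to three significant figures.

1630 kN

A_b = π·30²/4 = 706.9 mm²; f_rv = 636 × 1000 / (5 × 706.9) = 180 MPa.
F'_nt = 1.3 F_nt − (F_nt / φF_nv) f_rv = 1.3·780 − (780/(0.75·469))·180 = 615 MPa, capped at F_nt → F'_nt = 615 MPa.
R_n = F'_nt · A_b · n = 615 × 706.9 × 5 / 1000 = 2173 kN.
Design strength φR_n = 0.75 × 2173 = 1630 kN.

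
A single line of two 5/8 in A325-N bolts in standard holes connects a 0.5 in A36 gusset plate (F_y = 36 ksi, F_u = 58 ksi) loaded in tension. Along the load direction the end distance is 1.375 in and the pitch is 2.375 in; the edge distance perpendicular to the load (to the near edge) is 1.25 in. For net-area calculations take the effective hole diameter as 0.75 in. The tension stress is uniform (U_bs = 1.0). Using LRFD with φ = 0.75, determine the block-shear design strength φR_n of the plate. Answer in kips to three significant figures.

49.4 kips

Shear plane L_v = 1.375 + 1·2.375 = 3.75 in; A_gv = 3.75 × 0.5 = 1.875 in².
A_nv = (3.75 − 1.5·0.75) × 0.5 = 1.312 in².
A_nt = (1.25 − 0.5·0.75) × 0.5 = 0.4375 in².
0.6 F_u A_nv = 45.67 kips; 0.6 F_y A_gv = 40.5 kips → shear yielding governs the shear term.
R_n = 40.5 + 1.0 × 58 × 0.4375 = 65.88 kips.
Design strength φR_n = 0.75 × 65.88 = 49.4 kips.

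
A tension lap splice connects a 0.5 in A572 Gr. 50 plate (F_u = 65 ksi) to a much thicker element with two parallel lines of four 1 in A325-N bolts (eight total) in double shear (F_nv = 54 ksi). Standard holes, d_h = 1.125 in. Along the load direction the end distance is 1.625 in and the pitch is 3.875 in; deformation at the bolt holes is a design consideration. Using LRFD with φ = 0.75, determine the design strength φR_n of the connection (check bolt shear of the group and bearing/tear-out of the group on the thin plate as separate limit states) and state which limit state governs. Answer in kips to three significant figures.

Bolt shear: A_b = π·1²/4 = 0.7854 in²; R_n = 54 × 0.7854 × 8 × 2 = 678.6 kips → 0.75 × 678.6 = 509 kips.
Bearing (1.2 l_c t F_u ≤ 2.4 d t F_u): upper limit = 2.4·1·0.5·65 = 78 kips.
  Edge l_c = 1.625 − 1.125/2 = 1.062 → r_n = 41.44 kips; interior l_c = 3.875 − 1.125 = 2.75 → r_n = 78 kips.
  R_n,bearing = 2·41.44 + 6·78 = 550.9 kips → 0.75 × 550.9 = 413 kips.
Bearing governs: 413 kips.

413 kips (bearing governs)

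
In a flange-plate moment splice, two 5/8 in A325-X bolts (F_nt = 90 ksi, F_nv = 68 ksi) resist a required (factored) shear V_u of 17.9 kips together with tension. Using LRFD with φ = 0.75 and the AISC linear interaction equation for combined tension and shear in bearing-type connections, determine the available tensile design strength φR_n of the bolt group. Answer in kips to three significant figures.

A_b = π·0.625²/4 = 0.3068 in²; f_rv = 17.9 / (2 × 0.3068) = 29.17 ksi.
F'_nt = 1.3 F_nt − (F_nt / φF_nv) f_rv = 1.3·90 − (90/(0.75·68))·29.17 = 65.52 ksi, capped at F_nt → F'_nt = 65.52 ksi.
R_n = F'_nt · A_b · n = 65.52 × 0.3068 × 2 = 40.2 kips.
Design strength φR_n = 0.75 × 40.2 = 30.2 kips.

30.2 kips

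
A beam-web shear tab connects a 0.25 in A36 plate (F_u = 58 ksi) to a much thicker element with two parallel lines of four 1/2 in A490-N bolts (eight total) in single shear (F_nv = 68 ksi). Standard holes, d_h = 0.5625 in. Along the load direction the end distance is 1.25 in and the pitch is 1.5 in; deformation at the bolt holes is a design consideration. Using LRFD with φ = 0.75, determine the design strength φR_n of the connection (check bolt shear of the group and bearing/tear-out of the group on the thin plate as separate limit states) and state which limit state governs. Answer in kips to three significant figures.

80.1 kips (bolt shear governs)

Bolt shear: A_b = π·0.5²/4 = 0.1963 in²; R_n = 68 × 0.1963 × 8 × 1 = 106.8 kips → 0.75 × 106.8 = 80.1 kips.
Bearing (1.2 l_c t F_u ≤ 2.4 d t F_u): upper limit = 2.4·0.5·0.25·58 = 17.4 kips.
  Edge l_c = 1.25 − 0.5625/2 = 0.9688 → r_n = 16.86 kips; interior l_c = 1.5 − 0.5625 = 0.9375 → r_n = 16.31 kips.
  R_n,bearing = 2·16.86 + 6·16.31 = 131.6 kips → 0.75 × 131.6 = 98.7 kips.
Bolt shear governs: 80.1 kips.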